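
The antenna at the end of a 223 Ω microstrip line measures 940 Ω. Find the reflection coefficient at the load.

Γ = 0.617

Γ = (Z_L − Z_0)/(Z_L + Z_0) = (940 − 223)/(940 + 223) = 717/1163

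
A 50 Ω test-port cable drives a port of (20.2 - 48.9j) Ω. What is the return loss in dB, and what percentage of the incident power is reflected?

RL ≈ 3.49 dB; 44.8% of incident power reflected

Γ = (-29.8 − j48.9)/(70.2 − j48.9), |Γ| = 0.669
RL = −20·log₁₀(0.669) = 3.49 dB
P_refl/P_inc = |Γ|² = 0.448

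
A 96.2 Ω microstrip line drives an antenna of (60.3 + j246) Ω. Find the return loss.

Γ = (-35.9 + j246)/(156.5 + j246), |Γ| = 0.853
RL = −20·log₁₀|Γ| = −20·log₁₀(0.853)

RL ≈ 1.38 dB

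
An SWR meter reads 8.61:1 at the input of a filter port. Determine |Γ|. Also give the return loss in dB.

|Γ| ≈ 0.792; return loss ≈ 2.03 dB

|Γ| = (S − 1)/(S + 1) = (8.61 − 1)/(8.61 + 1) = 7.61/9.61
RL = −20·log₁₀|Γ| = −20·log₁₀(0.792)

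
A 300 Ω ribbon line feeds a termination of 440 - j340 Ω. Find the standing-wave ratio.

VSWR ≈ 2.65

Γ = (Z_L − Z_0)/(Z_L + Z_0) = (140 − j340)/(740 − j340)
|Γ| = 368/814 = 0.452
VSWR = (1 + |Γ|)/(1 − |Γ|) = 1.45/0.548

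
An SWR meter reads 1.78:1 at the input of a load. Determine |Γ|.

|Γ| = (S − 1)/(S + 1) = (1.78 − 1)/(1.78 + 1) = 0.78/2.78

|Γ| ≈ 0.281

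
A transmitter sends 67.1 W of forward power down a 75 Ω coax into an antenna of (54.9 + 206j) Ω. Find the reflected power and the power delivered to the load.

P_reflected ≈ 48.5 W; P_delivered ≈ 18.6 W

|Γ| = |(-20.1 + j206)/(129.9 + j206)| = 0.85
|Γ|² = 0.722
P_refl = |Γ|²·P_inc = 48.5 W, P_del = (1 − |Γ|²)·P_inc = 18.6 W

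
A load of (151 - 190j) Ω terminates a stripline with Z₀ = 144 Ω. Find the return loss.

RL ≈ 5.32 dB

Γ = (7 − j190)/(295 − j190), |Γ| = 0.542
RL = −20·log₁₀|Γ| = −20·log₁₀(0.542)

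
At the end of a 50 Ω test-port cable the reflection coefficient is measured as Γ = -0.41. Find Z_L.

Z_L = Z_0·(1 + Γ)/(1 − Γ) = 50·(0.59)/(1.41)

Z_L ≈ 20.9 Ω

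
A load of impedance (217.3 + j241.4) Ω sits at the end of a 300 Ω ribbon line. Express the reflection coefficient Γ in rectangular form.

Γ ≈ 0.0475 + j0.444

Γ = (Z_L − Z_0)/(Z_L + Z_0) = (-82.7 + j241.4)/(517.3 + j241.4)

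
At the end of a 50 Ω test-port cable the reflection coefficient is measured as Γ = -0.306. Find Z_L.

Z_L = Z_0·(1 + Γ)/(1 − Γ) = 50·(0.694)/(1.31)

Z_L ≈ 26.6 Ω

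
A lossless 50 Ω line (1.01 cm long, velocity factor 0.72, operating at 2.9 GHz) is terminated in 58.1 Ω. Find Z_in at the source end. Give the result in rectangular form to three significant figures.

Z_in ≈ 48.5 − j7.24 Ω

λ = v/f = 0.72·c / 2.9 GHz = 0.0745 m
βl = 2π·l/λ = 2π × 0.136 = 48.8°
tan(βl) = tan(48.8°) = 1.14
Z_in = Z_0·(Z_L + jZ_0·tanβl)/(Z_0 + jZ_L·tanβl)
     = 50·(58.1 + j57.1)/(50 + j66.4)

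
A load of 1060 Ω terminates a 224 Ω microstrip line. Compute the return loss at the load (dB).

RL ≈ 3.73 dB

Γ = (1060 − 224)/(1060 + 224) = 0.651
RL = −20·log₁₀|Γ| = −20·log₁₀(0.651)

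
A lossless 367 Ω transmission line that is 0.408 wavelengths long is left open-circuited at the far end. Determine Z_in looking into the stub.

Z_in ≈ +j563 Ω

βl = 2π × 0.408 = 147°
tan(βl) = -0.652
For an open-circuited stub, Z_in = −jZ_0·cot(βl) = −jZ_0/tan(βl)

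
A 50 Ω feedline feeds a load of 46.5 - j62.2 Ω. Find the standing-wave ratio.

Γ = (Z_L − Z_0)/(Z_L + Z_0) = (-3.5 − j62.2)/(96.5 − j62.2)
|Γ| = 62.3/115 = 0.543
VSWR = (1 + |Γ|)/(1 − |Γ|) = 1.54/0.457

VSWR ≈ 3.37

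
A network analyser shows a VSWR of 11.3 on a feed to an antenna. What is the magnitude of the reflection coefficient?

|Γ| = (S − 1)/(S + 1) = (11.3 − 1)/(11.3 + 1) = 10.3/12.3

|Γ| ≈ 0.837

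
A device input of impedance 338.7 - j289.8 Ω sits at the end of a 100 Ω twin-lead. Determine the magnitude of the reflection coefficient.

|Γ| ≈ 0.714

Γ = (Z_L − Z_0)/(Z_L + Z_0) = (238.7 − j289.8)/(438.7 − j289.8)
|Γ| = 375/526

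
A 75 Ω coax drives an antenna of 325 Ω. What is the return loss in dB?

Γ = (325 − 75)/(325 + 75) = 0.625
RL = −20·log₁₀|Γ| = −20·log₁₀(0.625)

RL ≈ 4.08 dB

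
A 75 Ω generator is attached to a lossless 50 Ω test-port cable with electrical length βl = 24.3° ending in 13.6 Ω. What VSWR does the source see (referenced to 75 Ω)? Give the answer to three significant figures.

tan(βl) = 0.452
Z_in = Z_0·(Z_L + jZ_0·tanβl)/(Z_0 + jZ_L·tanβl) = 16.1 + j20.6 Ω
Γ_s = (Z_in − Z_s)/(Z_in + Z_s) = (-58.9 + j20.6)/(91.1 + j20.6), |Γ_s| = 0.668
VSWR = (1 + |Γ_s|)/(1 − |Γ_s|)

VSWR ≈ 5.02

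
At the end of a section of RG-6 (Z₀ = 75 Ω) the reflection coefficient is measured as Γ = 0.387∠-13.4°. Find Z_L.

Z_L ≈ 161 − j33.9 Ω

Z_L = Z_0·(1 + Γ)/(1 − Γ) = 75·(1.38 − j0.0897)/(0.624 + j0.0897)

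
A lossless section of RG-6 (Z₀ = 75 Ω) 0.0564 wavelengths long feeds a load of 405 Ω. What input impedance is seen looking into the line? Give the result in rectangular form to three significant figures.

βl = 2π × 0.0564 = 20.3°
tan(βl) = tan(20.3°) = 0.37
Z_in = Z_0·(Z_L + jZ_0·tanβl)/(Z_0 + jZ_L·tanβl)
     = 75·(405 + j27.7)/(75 + j150)

Z_in ≈ 92.2 − j157 Ω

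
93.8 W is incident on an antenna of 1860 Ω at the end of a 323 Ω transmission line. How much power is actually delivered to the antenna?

Γ = (1860 − 323)/(1860 + 323) = 0.704
|Γ|² = 0.496
P_refl = |Γ|²·P_inc = 46.5 W, P_del = (1 − |Γ|²)·P_inc = 47.3 W

P_delivered ≈ 47.3 W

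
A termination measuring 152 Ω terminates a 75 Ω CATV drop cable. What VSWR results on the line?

Γ = (152 − 75)/(152 + 75) = 0.339
VSWR = (1 + 0.339)/(1 − 0.339)

VSWR ≈ 2.03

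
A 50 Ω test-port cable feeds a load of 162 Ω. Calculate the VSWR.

For a purely resistive load, VSWR = R_L/Z_0 or Z_0/R_L (whichever > 1) = 162/50

VSWR ≈ 3.24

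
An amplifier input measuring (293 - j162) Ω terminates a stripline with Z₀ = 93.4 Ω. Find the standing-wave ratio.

VSWR ≈ 4.18

Γ = (Z_L − Z_0)/(Z_L + Z_0) = (199.6 − j162)/(386.4 − j162)
|Γ| = 257/419 = 0.614
VSWR = (1 + |Γ|)/(1 − |Γ|) = 1.61/0.386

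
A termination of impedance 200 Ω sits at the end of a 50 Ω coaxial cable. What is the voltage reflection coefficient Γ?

Γ = 0.6

Γ = (Z_L − Z_0)/(Z_L + Z_0) = (200 − 50)/(200 + 50) = 150/250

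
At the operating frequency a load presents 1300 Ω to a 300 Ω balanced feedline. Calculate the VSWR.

VSWR ≈ 4.33

Γ = (1300 − 300)/(1300 + 300) = 0.625
VSWR = (1 + 0.625)/(1 − 0.625)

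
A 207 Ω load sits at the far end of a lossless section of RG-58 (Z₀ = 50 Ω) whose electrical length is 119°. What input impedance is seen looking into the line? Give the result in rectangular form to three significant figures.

tan(βl) = tan(119°) = -1.8
Z_in = Z_0·(Z_L + jZ_0·tanβl)/(Z_0 + jZ_L·tanβl)
     = 50·(207 − j90.2)/(50 − j373)

Z_in ≈ 15.5 + j25.6 Ω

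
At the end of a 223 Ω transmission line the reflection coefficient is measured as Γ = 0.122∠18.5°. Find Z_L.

Z_L = Z_0·(1 + Γ)/(1 − Γ) = 223·(1.12 + j0.0387)/(0.884 − j0.0387)

Z_L ≈ 280 + j22 Ω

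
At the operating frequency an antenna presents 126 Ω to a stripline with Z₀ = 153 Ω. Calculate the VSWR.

Γ = (126 − 153)/(126 + 153) = -0.0968
VSWR = (1 + 0.0968)/(1 − 0.0968)

VSWR ≈ 1.21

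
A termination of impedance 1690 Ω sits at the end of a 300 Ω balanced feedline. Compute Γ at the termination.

Γ = 0.698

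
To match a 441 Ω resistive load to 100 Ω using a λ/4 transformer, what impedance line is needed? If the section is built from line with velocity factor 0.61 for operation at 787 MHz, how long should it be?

Z_qwt = √(Z_0·R_L) = √(100 × 441) = √44100
λ = 0.61·c/f = 0.233 m, so l = λ/4 = 0.0581 m

Z_qwt ≈ 210 Ω; length ≈ 5.81 cm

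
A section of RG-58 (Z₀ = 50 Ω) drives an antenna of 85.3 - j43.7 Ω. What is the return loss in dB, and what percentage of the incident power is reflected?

RL ≈ 8.07 dB; 15.6% of incident power reflected

Γ = (35.3 − j43.7)/(135.3 − j43.7), |Γ| = 0.395
RL = −20·log₁₀(0.395) = 8.07 dB
P_refl/P_inc = |Γ|² = 0.156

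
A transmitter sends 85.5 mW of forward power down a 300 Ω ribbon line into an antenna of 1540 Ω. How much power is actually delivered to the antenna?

P_delivered ≈ 46.7 mW

Γ = (1540 − 300)/(1540 + 300) = 0.674
|Γ|² = 0.454
P_refl = |Γ|²·P_inc = 38.8 mW, P_del = (1 − |Γ|²)·P_inc = 46.7 mW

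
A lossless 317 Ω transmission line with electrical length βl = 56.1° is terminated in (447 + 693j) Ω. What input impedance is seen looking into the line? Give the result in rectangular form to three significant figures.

Z_in ≈ 152 − j376 Ω

tan(βl) = tan(56.1°) = 1.49
Z_in = Z_0·(Z_L + jZ_0·tanβl)/(Z_0 + jZ_L·tanβl)
     = 317·(447 + j1160)/(-714 + j665)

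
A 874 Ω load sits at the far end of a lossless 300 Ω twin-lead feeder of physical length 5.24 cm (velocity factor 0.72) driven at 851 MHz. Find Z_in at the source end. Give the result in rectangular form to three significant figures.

λ = v/f = 0.72·c / 851 MHz = 0.254 m
βl = 2π·l/λ = 2π × 0.206 = 74.3°
tan(βl) = tan(74.3°) = 3.56
Z_in = Z_0·(Z_L + jZ_0·tanβl)/(Z_0 + jZ_L·tanβl)
     = 300·(874 + j1070)/(300 + j3110)

Z_in ≈ 110 − j73.6 Ω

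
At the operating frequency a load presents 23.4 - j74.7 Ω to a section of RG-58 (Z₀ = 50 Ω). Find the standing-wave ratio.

VSWR ≈ 7.24

Γ = (Z_L − Z_0)/(Z_L + Z_0) = (-26.6 − j74.7)/(73.4 − j74.7)
|Γ| = 79.3/105 = 0.757
VSWR = (1 + |Γ|)/(1 − |Γ|) = 1.76/0.243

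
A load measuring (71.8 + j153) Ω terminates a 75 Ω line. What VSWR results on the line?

Γ = (Z_L − Z_0)/(Z_L + Z_0) = (-3.2 + j153)/(146.8 + j153)
|Γ| = 153/212 = 0.722
VSWR = (1 + |Γ|)/(1 − |Γ|) = 1.72/0.278

VSWR ≈ 6.19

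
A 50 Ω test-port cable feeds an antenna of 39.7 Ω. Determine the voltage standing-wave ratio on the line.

VSWR ≈ 1.26

Γ = (39.7 − 50)/(39.7 + 50) = -0.115
VSWR = (1 + 0.115)/(1 − 0.115)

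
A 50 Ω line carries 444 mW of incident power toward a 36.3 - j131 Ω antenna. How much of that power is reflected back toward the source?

|Γ| = |(-13.7 − j131)/(86.3 − j131)| = 0.84
|Γ|² = 0.705
P_refl = |Γ|²·P_inc = 313 mW, P_del = (1 − |Γ|²)·P_inc = 131 mW

P_reflected ≈ 313 mW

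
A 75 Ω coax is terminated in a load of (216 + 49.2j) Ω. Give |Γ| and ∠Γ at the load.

Γ ≈ 0.506 ∠ 9.64°

Γ = (Z_L − Z_0)/(Z_L + Z_0) = (141 + j49.2)/(291 + j49.2)
|Γ| = 149/295 = 0.506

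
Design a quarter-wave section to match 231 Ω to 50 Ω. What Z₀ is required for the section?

Z_qwt = √(Z_0·R_L) = √(50 × 231) = √11550

Z_qwt ≈ 107 Ω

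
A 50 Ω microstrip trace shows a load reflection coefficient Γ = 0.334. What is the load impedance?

Z_L = Z_0·(1 + Γ)/(1 − Γ) = 50·(1.33)/(0.666)

Z_L ≈ 100 Ω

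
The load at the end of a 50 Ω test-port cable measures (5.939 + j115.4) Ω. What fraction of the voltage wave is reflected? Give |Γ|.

|Γ| ≈ 0.963

Γ = (Z_L − Z_0)/(Z_L + Z_0) = (-44.06 + j115.4)/(55.94 + j115.4)
|Γ| = 124/128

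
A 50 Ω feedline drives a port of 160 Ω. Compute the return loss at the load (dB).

Γ = (160 − 50)/(160 + 50) = 0.524
RL = −20·log₁₀|Γ| = −20·log₁₀(0.524)

RL ≈ 5.62 dB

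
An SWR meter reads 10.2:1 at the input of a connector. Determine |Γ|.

|Γ| ≈ 0.821

|Γ| = (S − 1)/(S + 1) = (10.2 − 1)/(10.2 + 1) = 9.2/11.2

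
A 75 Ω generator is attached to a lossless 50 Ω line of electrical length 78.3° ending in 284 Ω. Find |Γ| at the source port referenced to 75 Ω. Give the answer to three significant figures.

tan(βl) = 4.83
Z_in = Z_0·(Z_L + jZ_0·tanβl)/(Z_0 + jZ_L·tanβl) = 9.17 − j10 Ω
Γ_s = (Z_in − Z_s)/(Z_in + Z_s) = (-65.8 − j10)/(84.2 − j10), |Γ_s| = 0.786

|Γ| ≈ 0.786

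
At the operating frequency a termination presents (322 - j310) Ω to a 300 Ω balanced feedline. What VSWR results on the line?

Γ = (Z_L − Z_0)/(Z_L + Z_0) = (22 − j310)/(622 − j310)
|Γ| = 311/695 = 0.447
VSWR = (1 + |Γ|)/(1 − |Γ|) = 1.45/0.553

VSWR ≈ 2.62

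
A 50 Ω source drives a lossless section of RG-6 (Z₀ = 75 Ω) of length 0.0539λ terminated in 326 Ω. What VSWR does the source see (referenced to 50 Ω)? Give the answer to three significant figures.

VSWR ≈ 6.13

βl = 2π × 0.0539 = 19.4°
tan(βl) = 0.352
Z_in = Z_0·(Z_L + jZ_0·tanβl)/(Z_0 + jZ_L·tanβl) = 110 − j141 Ω
Γ_s = (Z_in − Z_s)/(Z_in + Z_s) = (59.6 − j141)/(160 − j141), |Γ_s| = 0.72
VSWR = (1 + |Γ_s|)/(1 − |Γ_s|)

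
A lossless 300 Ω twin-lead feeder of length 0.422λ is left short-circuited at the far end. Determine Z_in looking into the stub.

βl = 2π × 0.422 = 152°
tan(βl) = -0.534
For a short-circuited stub, Z_in = jZ_0·tan(βl)

Z_in ≈ −j160 Ω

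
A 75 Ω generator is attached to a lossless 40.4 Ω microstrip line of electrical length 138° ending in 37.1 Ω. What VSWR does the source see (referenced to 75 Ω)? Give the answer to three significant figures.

VSWR ≈ 1.89

tan(βl) = -0.9
Z_in = Z_0·(Z_L + jZ_0·tanβl)/(Z_0 + jZ_L·tanβl) = 39.9 − j3.39 Ω
Γ_s = (Z_in − Z_s)/(Z_in + Z_s) = (-35.1 − j3.39)/(115 − j3.39), |Γ_s| = 0.307
VSWR = (1 + |Γ_s|)/(1 − |Γ_s|)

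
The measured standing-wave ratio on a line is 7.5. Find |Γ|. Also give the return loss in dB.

|Γ| = (S − 1)/(S + 1) = (7.5 − 1)/(7.5 + 1) = 6.5/8.5
RL = −20·log₁₀|Γ| = −20·log₁₀(0.765)

|Γ| ≈ 0.765; return loss ≈ 2.33 dB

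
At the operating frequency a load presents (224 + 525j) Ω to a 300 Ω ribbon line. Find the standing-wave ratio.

VSWR ≈ 6.02

Γ = (Z_L − Z_0)/(Z_L + Z_0) = (-76 + j525)/(524 + j525)
|Γ| = 530/742 = 0.715
VSWR = (1 + |Γ|)/(1 − |Γ|) = 1.72/0.285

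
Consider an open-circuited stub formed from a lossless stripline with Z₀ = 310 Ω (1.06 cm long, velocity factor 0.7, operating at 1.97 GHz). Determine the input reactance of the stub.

λ = v/f = 0.7·c / 1.97 GHz = 0.107 m
βl = 2π·l/λ = 2π × 0.0994 = 35.8°
tan(βl) = 0.721
For an open-circuited stub, Z_in = −jZ_0·cot(βl) = −jZ_0/tan(βl)

X_in ≈ -430 Ω (capacitive)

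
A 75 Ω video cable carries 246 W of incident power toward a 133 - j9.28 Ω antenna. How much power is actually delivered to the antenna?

P_delivered ≈ 226 W

|Γ| = |(58 − j9.28)/(208 − j9.28)| = 0.282
|Γ|² = 0.0796
P_refl = |Γ|²·P_inc = 19.6 W, P_del = (1 − |Γ|²)·P_inc = 226 W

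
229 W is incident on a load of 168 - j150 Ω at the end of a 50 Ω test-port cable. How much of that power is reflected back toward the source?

P_reflected ≈ 119 W

|Γ| = |(118 − j150)/(218 − j150)| = 0.721
|Γ|² = 0.52
P_refl = |Γ|²·P_inc = 119 W, P_del = (1 − |Γ|²)·P_inc = 110 W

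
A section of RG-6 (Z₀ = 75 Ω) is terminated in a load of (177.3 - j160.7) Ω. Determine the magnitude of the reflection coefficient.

|Γ| ≈ 0.637

Γ = (Z_L − Z_0)/(Z_L + Z_0) = (102.3 − j160.7)/(252.3 − j160.7)
|Γ| = 190/299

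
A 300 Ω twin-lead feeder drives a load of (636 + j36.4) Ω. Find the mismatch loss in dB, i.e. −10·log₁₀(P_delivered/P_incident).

Γ = (336 + j36.4)/(936 + j36.4), |Γ| = 0.361
|Γ|² = 0.13, so P_del/P_inc = 1 − |Γ|² = 0.87
ML = −10·log₁₀(1 − |Γ|²)

mismatch loss ≈ 0.606 dB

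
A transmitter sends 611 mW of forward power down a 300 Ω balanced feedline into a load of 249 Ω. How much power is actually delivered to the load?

Γ = (249 − 300)/(249 + 300) = -0.0929
|Γ|² = 0.00863
P_refl = |Γ|²·P_inc = 5.27 mW, P_del = (1 − |Γ|²)·P_inc = 606 mW

P_delivered ≈ 606 mW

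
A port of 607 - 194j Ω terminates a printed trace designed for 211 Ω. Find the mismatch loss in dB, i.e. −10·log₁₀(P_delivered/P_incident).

Γ = (396 − j194)/(818 − j194), |Γ| = 0.525
|Γ|² = 0.275, so P_del/P_inc = 1 − |Γ|² = 0.725
ML = −10·log₁₀(1 − |Γ|²)

mismatch loss ≈ 1.4 dB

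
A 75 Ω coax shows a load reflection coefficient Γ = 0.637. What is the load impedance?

Z_L ≈ 338 Ω

Z_L = Z_0·(1 + Γ)/(1 − Γ) = 75·(1.64)/(0.363)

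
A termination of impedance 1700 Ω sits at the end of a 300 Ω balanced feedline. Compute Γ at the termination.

Γ = (Z_L − Z_0)/(Z_L + Z_0) = (1700 − 300)/(1700 + 300) = 1400/2000

Γ = 0.7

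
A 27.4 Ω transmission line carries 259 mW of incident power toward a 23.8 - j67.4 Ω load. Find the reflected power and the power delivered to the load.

P_reflected ≈ 165 mW; P_delivered ≈ 94.3 mW

|Γ| = |(-3.6 − j67.4)/(51.2 − j67.4)| = 0.797
|Γ|² = 0.636
P_refl = |Γ|²·P_inc = 165 mW, P_del = (1 − |Γ|²)·P_inc = 94.3 mW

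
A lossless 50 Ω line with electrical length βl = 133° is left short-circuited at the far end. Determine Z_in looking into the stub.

Z_in ≈ −j53.6 Ω

tan(βl) = -1.07
For a short-circuited stub, Z_in = jZ_0·tan(βl)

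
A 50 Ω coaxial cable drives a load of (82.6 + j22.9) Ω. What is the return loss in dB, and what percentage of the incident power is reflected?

Γ = (32.6 + j22.9)/(132.6 + j22.9), |Γ| = 0.296
RL = −20·log₁₀(0.296) = 10.6 dB
P_refl/P_inc = |Γ|² = 0.0877

RL ≈ 10.6 dB; 8.77% of incident power reflected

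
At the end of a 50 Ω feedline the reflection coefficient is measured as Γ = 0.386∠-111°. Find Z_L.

Z_L = Z_0·(1 + Γ)/(1 − Γ) = 50·(0.862 − j0.36)/(1.14 + j0.36)

Z_L ≈ 29.8 − j25.3 Ω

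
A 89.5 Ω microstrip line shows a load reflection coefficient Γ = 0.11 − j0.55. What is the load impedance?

Z_L = Z_0·(1 + Γ)/(1 − Γ) = 89.5·(1.11 − j0.55)/(0.89 + j0.55)

Z_L ≈ 56 − j89.9 Ω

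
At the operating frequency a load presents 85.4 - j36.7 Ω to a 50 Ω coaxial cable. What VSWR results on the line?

VSWR ≈ 2.14

Γ = (Z_L − Z_0)/(Z_L + Z_0) = (35.4 − j36.7)/(135.4 − j36.7)
|Γ| = 51/140 = 0.363
VSWR = (1 + |Γ|)/(1 − |Γ|) = 1.36/0.637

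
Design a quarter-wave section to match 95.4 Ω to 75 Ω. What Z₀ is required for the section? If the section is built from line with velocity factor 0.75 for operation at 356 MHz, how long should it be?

Z_qwt = √(Z_0·R_L) = √(75 × 95.4) = √7155
λ = 0.75·c/f = 0.632 m, so l = λ/4 = 0.158 m

Z_qwt ≈ 84.6 Ω; length ≈ 15.8 cm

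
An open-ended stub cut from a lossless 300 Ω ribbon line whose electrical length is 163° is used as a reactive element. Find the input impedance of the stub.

Z_in ≈ +j981 Ω

tan(βl) = -0.306
For an open-ended stub, Z_in = −jZ_0·cot(βl) = −jZ_0/tan(βl)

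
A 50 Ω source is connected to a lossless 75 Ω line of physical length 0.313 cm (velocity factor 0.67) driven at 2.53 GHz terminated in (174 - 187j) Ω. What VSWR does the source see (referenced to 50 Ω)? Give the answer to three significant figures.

λ = v/f = 0.67·c / 2.53 GHz = 0.0794 m
βl = 2π·l/λ = 2π × 0.0394 = 14.2°
tan(βl) = 0.253
Z_in = Z_0·(Z_L + jZ_0·tanβl)/(Z_0 + jZ_L·tanβl) = 61.7 − j125 Ω
Γ_s = (Z_in − Z_s)/(Z_in + Z_s) = (11.7 − j125)/(112 − j125), |Γ_s| = 0.75
VSWR = (1 + |Γ_s|)/(1 − |Γ_s|)

VSWR ≈ 6.99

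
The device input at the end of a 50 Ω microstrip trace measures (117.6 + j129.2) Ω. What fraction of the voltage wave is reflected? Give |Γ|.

Γ = (Z_L − Z_0)/(Z_L + Z_0) = (67.6 + j129.2)/(167.6 + j129.2)
|Γ| = 146/212

|Γ| ≈ 0.689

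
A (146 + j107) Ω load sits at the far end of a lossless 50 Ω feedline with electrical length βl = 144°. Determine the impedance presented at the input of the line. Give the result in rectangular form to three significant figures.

tan(βl) = tan(144°) = -0.727
Z_in = Z_0·(Z_L + jZ_0·tanβl)/(Z_0 + jZ_L·tanβl)
     = 50·(146 + j70.7)/(128 − j106)

Z_in ≈ 20.2 + j44.5 Ω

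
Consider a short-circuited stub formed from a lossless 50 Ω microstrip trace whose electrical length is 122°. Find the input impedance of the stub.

Z_in ≈ −j80 Ω

tan(βl) = -1.6
For a short-circuited stub, Z_in = jZ_0·tan(βl)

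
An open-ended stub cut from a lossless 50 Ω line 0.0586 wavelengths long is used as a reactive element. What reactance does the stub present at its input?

βl = 2π × 0.0586 = 21.1°
tan(βl) = 0.386
For an open-ended stub, Z_in = −jZ_0·cot(βl) = −jZ_0/tan(βl)

X_in ≈ -130 Ω (capacitive)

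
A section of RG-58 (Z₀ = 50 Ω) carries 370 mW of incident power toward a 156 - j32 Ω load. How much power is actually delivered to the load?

|Γ| = |(106 − j32)/(206 − j32)| = 0.531
|Γ|² = 0.282
P_refl = |Γ|²·P_inc = 104 mW, P_del = (1 − |Γ|²)·P_inc = 266 mW

P_delivered ≈ 266 mW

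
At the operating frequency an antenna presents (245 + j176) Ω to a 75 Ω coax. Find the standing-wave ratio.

VSWR ≈ 5.06

Γ = (Z_L − Z_0)/(Z_L + Z_0) = (170 + j176)/(320 + j176)
|Γ| = 245/365 = 0.67
VSWR = (1 + |Γ|)/(1 − |Γ|) = 1.67/0.33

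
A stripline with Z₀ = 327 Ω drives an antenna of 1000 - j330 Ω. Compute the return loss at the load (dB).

RL ≈ 5.22 dB

Γ = (673 − j330)/(1327 − j330), |Γ| = 0.548
RL = −20·log₁₀|Γ| = −20·log₁₀(0.548)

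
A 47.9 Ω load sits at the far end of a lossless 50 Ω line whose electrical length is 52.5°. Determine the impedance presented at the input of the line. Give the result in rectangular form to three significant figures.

Z_in ≈ 50.5 + j2.09 Ω

tan(βl) = tan(52.5°) = 1.3
Z_in = Z_0·(Z_L + jZ_0·tanβl)/(Z_0 + jZ_L·tanβl)
     = 50·(47.9 + j65.2)/(50 + j62.4)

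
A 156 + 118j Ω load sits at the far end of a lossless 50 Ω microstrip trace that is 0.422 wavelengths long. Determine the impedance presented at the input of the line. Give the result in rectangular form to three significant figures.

Z_in ≈ 25.5 + j59.2 Ω

βl = 2π × 0.422 = 152°
tan(βl) = tan(152°) = -0.534
Z_in = Z_0·(Z_L + jZ_0·tanβl)/(Z_0 + jZ_L·tanβl)
     = 50·(156 + j91.3)/(113 − j83.2)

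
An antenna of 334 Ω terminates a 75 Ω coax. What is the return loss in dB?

Γ = (334 − 75)/(334 + 75) = 0.633
RL = −20·log₁₀|Γ| = −20·log₁₀(0.633)

RL ≈ 3.97 dB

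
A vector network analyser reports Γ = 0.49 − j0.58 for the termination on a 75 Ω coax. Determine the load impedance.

Z_L = Z_0·(1 + Γ)/(1 − Γ) = 75·(1.49 − j0.58)/(0.51 + j0.58)

Z_L ≈ 53.2 − j146 Ω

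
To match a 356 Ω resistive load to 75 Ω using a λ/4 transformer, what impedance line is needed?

Z_qwt ≈ 163 Ω

Z_qwt = √(Z_0·R_L) = √(75 × 356) = √26700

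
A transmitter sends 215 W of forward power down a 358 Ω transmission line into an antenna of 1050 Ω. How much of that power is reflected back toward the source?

P_reflected ≈ 51.9 W

Γ = (1050 − 358)/(1050 + 358) = 0.491
|Γ|² = 0.242
P_refl = |Γ|²·P_inc = 51.9 W, P_del = (1 − |Γ|²)·P_inc = 163 W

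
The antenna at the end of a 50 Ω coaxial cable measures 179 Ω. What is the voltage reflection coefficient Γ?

Γ = (Z_L − Z_0)/(Z_L + Z_0) = (179 − 50)/(179 + 50) = 129/229

Γ = 0.563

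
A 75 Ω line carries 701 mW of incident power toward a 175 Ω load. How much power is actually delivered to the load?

P_delivered ≈ 589 mW

Γ = (175 − 75)/(175 + 75) = 0.4
|Γ|² = 0.16
P_refl = |Γ|²·P_inc = 112 mW, P_del = (1 − |Γ|²)·P_inc = 589 mW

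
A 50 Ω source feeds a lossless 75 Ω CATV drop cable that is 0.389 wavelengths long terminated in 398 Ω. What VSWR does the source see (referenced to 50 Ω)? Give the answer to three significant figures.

βl = 2π × 0.389 = 140°
tan(βl) = -0.838
Z_in = Z_0·(Z_L + jZ_0·tanβl)/(Z_0 + jZ_L·tanβl) = 32.6 + j82.2 Ω
Γ_s = (Z_in − Z_s)/(Z_in + Z_s) = (-17.4 + j82.2)/(82.6 + j82.2), |Γ_s| = 0.721
VSWR = (1 + |Γ_s|)/(1 − |Γ_s|)

VSWR ≈ 6.16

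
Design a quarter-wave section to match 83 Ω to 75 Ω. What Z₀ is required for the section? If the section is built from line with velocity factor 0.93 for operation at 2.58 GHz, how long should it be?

Z_qwt ≈ 78.9 Ω; length ≈ 2.7 cm

Z_qwt = √(Z_0·R_L) = √(75 × 83) = √6225
λ = 0.93·c/f = 0.108 m, so l = λ/4 = 0.027 m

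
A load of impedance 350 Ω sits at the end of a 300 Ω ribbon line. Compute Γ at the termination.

Γ = 0.0769

Γ = (Z_L − Z_0)/(Z_L + Z_0) = (350 − 300)/(350 + 300) = 50/650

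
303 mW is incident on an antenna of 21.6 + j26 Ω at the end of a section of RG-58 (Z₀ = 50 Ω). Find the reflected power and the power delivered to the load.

|Γ| = |(-28.4 + j26)/(71.6 + j26)| = 0.505
|Γ|² = 0.256
P_refl = |Γ|²·P_inc = 77.4 mW, P_del = (1 − |Γ|²)·P_inc = 226 mW

P_reflected ≈ 77.4 mW; P_delivered ≈ 226 mW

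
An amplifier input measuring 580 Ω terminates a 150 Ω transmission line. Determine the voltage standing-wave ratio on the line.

VSWR ≈ 3.87

For a purely resistive load, VSWR = R_L/Z_0 or Z_0/R_L (whichever > 1) = 580/150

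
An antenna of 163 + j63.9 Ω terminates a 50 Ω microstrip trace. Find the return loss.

RL ≈ 4.68 dB

Γ = (113 + j63.9)/(213 + j63.9), |Γ| = 0.584
RL = −20·log₁₀|Γ| = −20·log₁₀(0.584)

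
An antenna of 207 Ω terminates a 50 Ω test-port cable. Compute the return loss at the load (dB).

RL ≈ 4.28 dB

Γ = (207 − 50)/(207 + 50) = 0.611
RL = −20·log₁₀|Γ| = −20·log₁₀(0.611)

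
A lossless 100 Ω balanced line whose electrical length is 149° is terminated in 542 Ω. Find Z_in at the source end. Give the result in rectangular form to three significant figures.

tan(βl) = tan(149°) = -0.601
Z_in = Z_0·(Z_L + jZ_0·tanβl)/(Z_0 + jZ_L·tanβl)
     = 100·(542 − j60.1)/(100 − j326)

Z_in ≈ 63.6 + j147 Ω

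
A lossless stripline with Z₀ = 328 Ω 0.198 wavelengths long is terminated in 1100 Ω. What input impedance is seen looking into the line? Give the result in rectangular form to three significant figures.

Z_in ≈ 108 − j100 Ω

βl = 2π × 0.198 = 71.3°
tan(βl) = tan(71.3°) = 2.95
Z_in = Z_0·(Z_L + jZ_0·tanβl)/(Z_0 + jZ_L·tanβl)
     = 328·(1100 + j968)/(328 + j3250)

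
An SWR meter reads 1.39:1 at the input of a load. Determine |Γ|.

|Γ| = (S − 1)/(S + 1) = (1.39 − 1)/(1.39 + 1) = 0.39/2.39

|Γ| ≈ 0.163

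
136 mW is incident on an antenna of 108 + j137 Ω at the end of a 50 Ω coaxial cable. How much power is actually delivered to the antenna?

|Γ| = |(58 + j137)/(158 + j137)| = 0.711
|Γ|² = 0.506
P_refl = |Γ|²·P_inc = 68.8 mW, P_del = (1 − |Γ|²)·P_inc = 67.2 mW

P_delivered ≈ 67.2 mW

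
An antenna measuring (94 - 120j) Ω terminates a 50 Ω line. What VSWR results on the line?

VSWR ≈ 5.29

Γ = (Z_L − Z_0)/(Z_L + Z_0) = (44 − j120)/(144 − j120)
|Γ| = 128/187 = 0.682
VSWR = (1 + |Γ|)/(1 − |Γ|) = 1.68/0.318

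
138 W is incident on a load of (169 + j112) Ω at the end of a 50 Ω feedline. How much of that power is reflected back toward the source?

|Γ| = |(119 + j112)/(219 + j112)| = 0.664
|Γ|² = 0.441
P_refl = |Γ|²·P_inc = 60.9 W, P_del = (1 − |Γ|²)·P_inc = 77.1 W

P_reflected ≈ 60.9 W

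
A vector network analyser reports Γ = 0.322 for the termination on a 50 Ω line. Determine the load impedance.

Z_L ≈ 97.5 Ω

Z_L = Z_0·(1 + Γ)/(1 − Γ) = 50·(1.32)/(0.678)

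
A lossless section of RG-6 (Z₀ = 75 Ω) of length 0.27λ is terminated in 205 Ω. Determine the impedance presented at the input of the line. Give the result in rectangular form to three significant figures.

βl = 2π × 0.27 = 97.2°
tan(βl) = tan(97.2°) = -7.92
Z_in = Z_0·(Z_L + jZ_0·tanβl)/(Z_0 + jZ_L·tanβl)
     = 75·(205 − j594)/(75 − j1620)

Z_in ≈ 27.8 + j8.19 Ω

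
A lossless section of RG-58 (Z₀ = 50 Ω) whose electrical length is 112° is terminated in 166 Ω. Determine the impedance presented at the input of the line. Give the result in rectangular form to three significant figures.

Z_in ≈ 17.3 + j18.1 Ω

tan(βl) = tan(112°) = -2.48
Z_in = Z_0·(Z_L + jZ_0·tanβl)/(Z_0 + jZ_L·tanβl)
     = 50·(166 − j124)/(50 − j411)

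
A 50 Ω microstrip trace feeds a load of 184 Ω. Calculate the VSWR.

Γ = (184 − 50)/(184 + 50) = 0.573
VSWR = (1 + 0.573)/(1 − 0.573)

VSWR ≈ 3.68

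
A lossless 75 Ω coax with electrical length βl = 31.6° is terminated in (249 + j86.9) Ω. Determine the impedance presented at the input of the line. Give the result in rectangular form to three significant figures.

tan(βl) = tan(31.6°) = 0.615
Z_in = Z_0·(Z_L + jZ_0·tanβl)/(Z_0 + jZ_L·tanβl)
     = 75·(249 + j133)/(21.5 + j153)

Z_in ≈ 80.7 − j111 Ω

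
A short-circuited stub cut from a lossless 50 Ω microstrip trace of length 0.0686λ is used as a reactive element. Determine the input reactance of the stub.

X_in ≈ 23 Ω (inductive)

βl = 2π × 0.0686 = 24.7°
tan(βl) = 0.46
For a short-circuited stub, Z_in = jZ_0·tan(βl)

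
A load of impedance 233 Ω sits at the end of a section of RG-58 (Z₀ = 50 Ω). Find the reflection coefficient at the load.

Γ = 0.647

Γ = (Z_L − Z_0)/(Z_L + Z_0) = (233 − 50)/(233 + 50) = 183/283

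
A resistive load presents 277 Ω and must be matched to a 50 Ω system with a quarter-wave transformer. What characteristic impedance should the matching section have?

Z_qwt ≈ 118 Ω

Z_qwt = √(Z_0·R_L) = √(50 × 277) = √13850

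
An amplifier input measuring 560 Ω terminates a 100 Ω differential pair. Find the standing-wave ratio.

For a purely resistive load, VSWR = R_L/Z_0 or Z_0/R_L (whichever > 1) = 560/100

VSWR ≈ 5.6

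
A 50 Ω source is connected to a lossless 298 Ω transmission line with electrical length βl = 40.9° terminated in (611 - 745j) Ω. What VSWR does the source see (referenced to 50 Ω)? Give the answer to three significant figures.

tan(βl) = 0.866
Z_in = Z_0·(Z_L + jZ_0·tanβl)/(Z_0 + jZ_L·tanβl) = 81.2 − j199 Ω
Γ_s = (Z_in − Z_s)/(Z_in + Z_s) = (31.2 − j199)/(131 − j199), |Γ_s| = 0.846
VSWR = (1 + |Γ_s|)/(1 − |Γ_s|)

VSWR ≈ 11.9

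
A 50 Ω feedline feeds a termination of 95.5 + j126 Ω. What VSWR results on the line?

VSWR ≈ 5.58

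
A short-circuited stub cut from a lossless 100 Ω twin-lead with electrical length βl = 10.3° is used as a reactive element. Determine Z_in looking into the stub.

Z_in ≈ +j18.2 Ω

tan(βl) = 0.182
For a short-circuited stub, Z_in = jZ_0·tan(βl)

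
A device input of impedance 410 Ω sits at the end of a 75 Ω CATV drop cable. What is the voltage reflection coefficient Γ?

Γ = 0.691

Γ = (Z_L − Z_0)/(Z_L + Z_0) = (410 − 75)/(410 + 75) = 335/485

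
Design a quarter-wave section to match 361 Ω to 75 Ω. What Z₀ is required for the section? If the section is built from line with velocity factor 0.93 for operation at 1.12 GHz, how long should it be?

Z_qwt = √(Z_0·R_L) = √(75 × 361) = √27080
λ = 0.93·c/f = 0.249 m, so l = λ/4 = 0.0623 m

Z_qwt ≈ 165 Ω; length ≈ 6.23 cm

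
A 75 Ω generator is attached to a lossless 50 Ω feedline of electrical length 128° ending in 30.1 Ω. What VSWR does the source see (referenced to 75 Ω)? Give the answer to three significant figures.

VSWR ≈ 1.78

tan(βl) = -1.28
Z_in = Z_0·(Z_L + jZ_0·tanβl)/(Z_0 + jZ_L·tanβl) = 49.8 − j25.6 Ω
Γ_s = (Z_in − Z_s)/(Z_in + Z_s) = (-25.2 − j25.6)/(125 − j25.6), |Γ_s| = 0.282
VSWR = (1 + |Γ_s|)/(1 − |Γ_s|)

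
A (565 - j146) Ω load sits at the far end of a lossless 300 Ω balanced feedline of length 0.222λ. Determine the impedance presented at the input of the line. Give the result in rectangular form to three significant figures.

Z_in ≈ 146 − j1.77 Ω

βl = 2π × 0.222 = 79.9°
tan(βl) = tan(79.9°) = 5.63
Z_in = Z_0·(Z_L + jZ_0·tanβl)/(Z_0 + jZ_L·tanβl)
     = 300·(565 + j1540)/(1120 + j3180)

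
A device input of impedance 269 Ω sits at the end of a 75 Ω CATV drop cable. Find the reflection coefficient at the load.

Γ = (Z_L − Z_0)/(Z_L + Z_0) = (269 − 75)/(269 + 75) = 194/344

Γ = 0.564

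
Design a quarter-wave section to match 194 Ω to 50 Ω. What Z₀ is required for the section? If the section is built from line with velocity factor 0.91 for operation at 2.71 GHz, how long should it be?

Z_qwt = √(Z_0·R_L) = √(50 × 194) = √9700
λ = 0.91·c/f = 0.101 m, so l = λ/4 = 0.0252 m

Z_qwt ≈ 98.5 Ω; length ≈ 2.52 cm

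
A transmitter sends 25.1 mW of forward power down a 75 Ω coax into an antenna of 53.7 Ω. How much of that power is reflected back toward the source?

P_reflected ≈ 0.688 mW

Γ = (53.7 − 75)/(53.7 + 75) = -0.166
|Γ|² = 0.0274
P_refl = |Γ|²·P_inc = 0.688 mW, P_del = (1 − |Γ|²)·P_inc = 24.4 mW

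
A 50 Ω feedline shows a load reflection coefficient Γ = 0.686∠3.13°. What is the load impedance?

Z_L ≈ 263 + j37.2 Ω

Z_L = Z_0·(1 + Γ)/(1 − Γ) = 50·(1.68 + j0.0375)/(0.315 − j0.0375)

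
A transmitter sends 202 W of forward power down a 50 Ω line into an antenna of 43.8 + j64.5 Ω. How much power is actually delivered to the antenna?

|Γ| = |(-6.2 + j64.5)/(93.8 + j64.5)| = 0.569
|Γ|² = 0.324
P_refl = |Γ|²·P_inc = 65.4 W, P_del = (1 − |Γ|²)·P_inc = 137 W

P_delivered ≈ 137 W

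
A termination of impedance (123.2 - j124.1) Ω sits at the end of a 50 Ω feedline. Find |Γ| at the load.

Γ = (Z_L − Z_0)/(Z_L + Z_0) = (73.2 − j124.1)/(173.2 − j124.1)
|Γ| = 144/213

|Γ| ≈ 0.676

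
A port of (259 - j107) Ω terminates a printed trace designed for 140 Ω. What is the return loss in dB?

Γ = (119 − j107)/(399 − j107), |Γ| = 0.387
RL = −20·log₁₀|Γ| = −20·log₁₀(0.387)

RL ≈ 8.24 dB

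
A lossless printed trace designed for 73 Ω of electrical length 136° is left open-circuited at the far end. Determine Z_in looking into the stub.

tan(βl) = -0.966
For an open-circuited stub, Z_in = −jZ_0·cot(βl) = −jZ_0/tan(βl)

Z_in ≈ +j75.6 Ω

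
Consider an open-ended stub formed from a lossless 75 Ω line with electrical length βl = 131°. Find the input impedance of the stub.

tan(βl) = -1.15
For an open-ended stub, Z_in = −jZ_0·cot(βl) = −jZ_0/tan(βl)

Z_in ≈ +j65.2 Ω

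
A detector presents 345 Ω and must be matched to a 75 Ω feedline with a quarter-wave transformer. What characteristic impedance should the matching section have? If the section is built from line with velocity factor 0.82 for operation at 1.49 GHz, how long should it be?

Z_qwt ≈ 161 Ω; length ≈ 4.13 cm

Z_qwt = √(Z_0·R_L) = √(75 × 345) = √25880
λ = 0.82·c/f = 0.165 m, so l = λ/4 = 0.0413 m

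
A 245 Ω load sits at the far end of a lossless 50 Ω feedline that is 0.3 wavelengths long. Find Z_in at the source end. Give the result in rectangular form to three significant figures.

Z_in ≈ 11.2 + j15.5 Ω

βl = 2π × 0.3 = 108°
tan(βl) = tan(108°) = -3.08
Z_in = Z_0·(Z_L + jZ_0·tanβl)/(Z_0 + jZ_L·tanβl)
     = 50·(245 − j154)/(50 − j754)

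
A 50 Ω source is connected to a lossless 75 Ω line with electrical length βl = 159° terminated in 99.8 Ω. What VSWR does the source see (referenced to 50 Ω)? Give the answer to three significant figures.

tan(βl) = -0.384
Z_in = Z_0·(Z_L + jZ_0·tanβl)/(Z_0 + jZ_L·tanβl) = 90.8 + j17.6 Ω
Γ_s = (Z_in − Z_s)/(Z_in + Z_s) = (40.8 + j17.6)/(141 + j17.6), |Γ_s| = 0.313
VSWR = (1 + |Γ_s|)/(1 − |Γ_s|)

VSWR ≈ 1.91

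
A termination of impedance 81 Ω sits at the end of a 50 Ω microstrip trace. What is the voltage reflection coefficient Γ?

Γ = 0.237

Γ = (Z_L − Z_0)/(Z_L + Z_0) = (81 − 50)/(81 + 50) = 31/131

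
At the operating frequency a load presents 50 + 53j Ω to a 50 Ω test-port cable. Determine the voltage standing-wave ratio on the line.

VSWR ≈ 2.76

Γ = (Z_L − Z_0)/(Z_L + Z_0) = (0 + j53)/(100 + j53)
|Γ| = 53/113 = 0.468
VSWR = (1 + |Γ|)/(1 − |Γ|) = 1.47/0.532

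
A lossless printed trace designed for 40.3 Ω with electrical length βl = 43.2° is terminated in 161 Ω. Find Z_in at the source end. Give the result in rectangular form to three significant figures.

Z_in ≈ 20.1 − j37.6 Ω

tan(βl) = tan(43.2°) = 0.939
Z_in = Z_0·(Z_L + jZ_0·tanβl)/(Z_0 + jZ_L·tanβl)
     = 40.3·(161 + j37.8)/(40.3 + j151)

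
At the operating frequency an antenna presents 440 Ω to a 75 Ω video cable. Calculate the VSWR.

VSWR ≈ 5.87

Γ = (440 − 75)/(440 + 75) = 0.709
VSWR = (1 + 0.709)/(1 − 0.709)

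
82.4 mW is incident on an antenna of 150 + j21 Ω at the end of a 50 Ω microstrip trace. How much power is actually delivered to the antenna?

P_delivered ≈ 61.1 mW

|Γ| = |(100 + j21)/(200 + j21)| = 0.508
|Γ|² = 0.258
P_refl = |Γ|²·P_inc = 21.3 mW, P_del = (1 − |Γ|²)·P_inc = 61.1 mW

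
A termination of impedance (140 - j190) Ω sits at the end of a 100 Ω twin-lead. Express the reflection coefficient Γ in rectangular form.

Γ ≈ 0.488 − j0.406

Γ = (Z_L − Z_0)/(Z_L + Z_0) = (40 − j190)/(240 − j190)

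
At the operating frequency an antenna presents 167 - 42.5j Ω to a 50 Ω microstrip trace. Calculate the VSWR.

VSWR ≈ 3.58

Γ = (Z_L − Z_0)/(Z_L + Z_0) = (117 − j42.5)/(217 − j42.5)
|Γ| = 124/221 = 0.563
VSWR = (1 + |Γ|)/(1 − |Γ|) = 1.56/0.437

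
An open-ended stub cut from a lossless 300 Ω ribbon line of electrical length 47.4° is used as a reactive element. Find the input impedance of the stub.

tan(βl) = 1.09
For an open-ended stub, Z_in = −jZ_0·cot(βl) = −jZ_0/tan(βl)

Z_in ≈ −j276 Ω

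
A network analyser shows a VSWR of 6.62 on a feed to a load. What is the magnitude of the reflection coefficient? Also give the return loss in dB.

|Γ| = (S − 1)/(S + 1) = (6.62 − 1)/(6.62 + 1) = 5.62/7.62
RL = −20·log₁₀|Γ| = −20·log₁₀(0.738)

|Γ| ≈ 0.738; return loss ≈ 2.64 dB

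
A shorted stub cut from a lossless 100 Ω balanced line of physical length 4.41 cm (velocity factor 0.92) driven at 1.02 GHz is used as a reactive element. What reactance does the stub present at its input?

X_in ≈ 164 Ω (inductive)

λ = v/f = 0.92·c / 1.02 GHz = 0.271 m
βl = 2π·l/λ = 2π × 0.163 = 58.7°
tan(βl) = 1.64
For a shorted stub, Z_in = jZ_0·tan(βl)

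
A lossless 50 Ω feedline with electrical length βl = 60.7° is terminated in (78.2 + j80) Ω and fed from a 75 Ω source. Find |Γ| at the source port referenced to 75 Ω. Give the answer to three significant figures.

tan(βl) = 1.78
Z_in = Z_0·(Z_L + jZ_0·tanβl)/(Z_0 + jZ_L·tanβl) = 29.2 − j47.4 Ω
Γ_s = (Z_in − Z_s)/(Z_in + Z_s) = (-45.8 − j47.4)/(104 − j47.4), |Γ_s| = 0.576

|Γ| ≈ 0.576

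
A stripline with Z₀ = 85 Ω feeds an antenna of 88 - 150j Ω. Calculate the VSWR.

VSWR ≈ 4.8

Γ = (Z_L − Z_0)/(Z_L + Z_0) = (3 − j150)/(173 − j150)
|Γ| = 150/229 = 0.655
VSWR = (1 + |Γ|)/(1 − |Γ|) = 1.66/0.345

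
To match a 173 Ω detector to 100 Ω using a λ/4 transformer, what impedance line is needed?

Z_qwt ≈ 132 Ω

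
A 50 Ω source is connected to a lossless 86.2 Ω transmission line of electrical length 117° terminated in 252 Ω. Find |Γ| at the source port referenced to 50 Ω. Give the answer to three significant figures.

tan(βl) = -1.96
Z_in = Z_0·(Z_L + jZ_0·tanβl)/(Z_0 + jZ_L·tanβl) = 36 + j37.6 Ω
Γ_s = (Z_in − Z_s)/(Z_in + Z_s) = (-14 + j37.6)/(86 + j37.6), |Γ_s| = 0.427

|Γ| ≈ 0.427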